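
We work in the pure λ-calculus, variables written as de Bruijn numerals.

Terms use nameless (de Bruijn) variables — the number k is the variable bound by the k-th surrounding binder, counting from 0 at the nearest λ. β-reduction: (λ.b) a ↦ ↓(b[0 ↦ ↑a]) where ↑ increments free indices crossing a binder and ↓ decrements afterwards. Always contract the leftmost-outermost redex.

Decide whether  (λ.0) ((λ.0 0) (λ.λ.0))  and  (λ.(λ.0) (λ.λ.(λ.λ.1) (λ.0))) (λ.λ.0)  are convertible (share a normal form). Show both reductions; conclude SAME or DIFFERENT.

Answer: DIFFERENT — A ⇓ λ.0, B ⇓ λ.λ.λ.λ.0

Reduction:
Term A:
  start: (λ.0) ((λ.0 0) (λ.λ.0))
  [1] (λ.0 0) (λ.λ.0)
  [2] (λ.λ.0) (λ.λ.0)
  [3] λ.0

Term B:
  start: (λ.(λ.0) (λ.λ.(λ.λ.1) (λ.0))) (λ.λ.0)
  [1] (λ.0) (λ.λ.(λ.λ.1) (λ.0))
  [2] λ.λ.(λ.λ.1) (λ.0)
  [3] λ.λ.λ.λ.0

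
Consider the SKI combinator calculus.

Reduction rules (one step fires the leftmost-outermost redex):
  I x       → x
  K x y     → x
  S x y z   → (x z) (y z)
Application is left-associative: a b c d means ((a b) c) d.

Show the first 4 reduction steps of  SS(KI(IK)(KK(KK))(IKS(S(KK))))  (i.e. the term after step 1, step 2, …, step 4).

  start: SS(KI(IK)(KK(KK))(IKS(S(KK))))
  step 1: SS(I(KK(KK))(IKS(S(KK))))
  step 2: SS(KK(KK)(IKS(S(KK))))
  step 3: SS(K(IKS(S(KK))))
  step 4: SS(K(KS(S(KK))))

Answer: after 4 steps: SS(K(KS(S(KK))))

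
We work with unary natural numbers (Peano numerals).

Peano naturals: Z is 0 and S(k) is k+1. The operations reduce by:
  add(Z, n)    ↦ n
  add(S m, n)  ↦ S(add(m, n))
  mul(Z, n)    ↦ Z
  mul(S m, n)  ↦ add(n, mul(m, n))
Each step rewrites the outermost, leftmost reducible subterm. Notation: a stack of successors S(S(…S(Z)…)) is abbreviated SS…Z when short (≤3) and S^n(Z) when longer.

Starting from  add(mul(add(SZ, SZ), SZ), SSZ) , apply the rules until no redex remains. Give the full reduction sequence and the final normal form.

Answer: normal form = S^4(Z)  (in 12 steps)

Working:
  start: add(mul(add(SZ, SZ), SZ), SSZ)
  [1] add(mul(S(add(Z, SZ)), SZ), SSZ)
  [2] add(add(SZ, mul(add(Z, SZ), SZ)), SSZ)
  [3] add(S(add(Z, mul(add(Z, SZ), SZ))), SSZ)
  [4] S(add(add(Z, mul(add(Z, SZ), SZ)), SSZ))
  [5] S(add(mul(add(Z, SZ), SZ), SSZ))
  [6] S(add(mul(SZ, SZ), SSZ))
  [7] S(add(add(SZ, mul(Z, SZ)), SSZ))
  [8] S(add(S(add(Z, mul(Z, SZ))), SSZ))
  [9] S(S(add(add(Z, mul(Z, SZ)), SSZ)))
  [10] S(S(add(mul(Z, SZ), SSZ)))
  [11] S(S(add(Z, SSZ)))
  [12] S^4(Z)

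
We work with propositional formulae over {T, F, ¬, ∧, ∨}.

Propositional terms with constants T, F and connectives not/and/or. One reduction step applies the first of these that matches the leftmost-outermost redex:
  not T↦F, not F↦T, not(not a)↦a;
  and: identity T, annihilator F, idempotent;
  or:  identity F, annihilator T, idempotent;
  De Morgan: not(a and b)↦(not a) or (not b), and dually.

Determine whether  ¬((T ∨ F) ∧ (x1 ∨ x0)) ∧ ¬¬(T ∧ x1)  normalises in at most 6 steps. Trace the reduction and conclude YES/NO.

Answer: NO — after 6 steps the term is (¬x1 ∧ ¬x0) ∧ ¬¬(T ∧ x1), not yet normal

Derivation:
  start: ¬((T ∨ F) ∧ (x1 ∨ x0)) ∧ ¬¬(T ∧ x1)
  step 1: (¬(T ∨ F) ∨ ¬(x1 ∨ x0)) ∧ ¬¬(T ∧ x1)
  step 2: ((¬T ∧ ¬F) ∨ ¬(x1 ∨ x0)) ∧ ¬¬(T ∧ x1)
  step 3: ((F ∧ ¬F) ∨ ¬(x1 ∨ x0)) ∧ ¬¬(T ∧ x1)
  step 4: (F ∨ ¬(x1 ∨ x0)) ∧ ¬¬(T ∧ x1)
  step 5: ¬(x1 ∨ x0) ∧ ¬¬(T ∧ x1)
  step 6: (¬x1 ∧ ¬x0) ∧ ¬¬(T ∧ x1)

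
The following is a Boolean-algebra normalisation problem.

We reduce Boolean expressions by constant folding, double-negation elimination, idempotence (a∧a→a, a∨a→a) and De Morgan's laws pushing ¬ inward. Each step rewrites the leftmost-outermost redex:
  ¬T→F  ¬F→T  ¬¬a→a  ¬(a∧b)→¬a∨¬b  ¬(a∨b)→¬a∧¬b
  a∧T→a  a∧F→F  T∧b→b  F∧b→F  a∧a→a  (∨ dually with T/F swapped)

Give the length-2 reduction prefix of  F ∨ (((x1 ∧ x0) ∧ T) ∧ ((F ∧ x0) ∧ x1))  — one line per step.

  start: F ∨ (((x1 ∧ x0) ∧ T) ∧ ((F ∧ x0) ∧ x1))
  →1  ((x1 ∧ x0) ∧ T) ∧ ((F ∧ x0) ∧ x1)
  →2  (x1 ∧ x0) ∧ ((F ∧ x0) ∧ x1)

Answer: after 2 steps: (x1 ∧ x0) ∧ ((F ∧ x0) ∧ x1)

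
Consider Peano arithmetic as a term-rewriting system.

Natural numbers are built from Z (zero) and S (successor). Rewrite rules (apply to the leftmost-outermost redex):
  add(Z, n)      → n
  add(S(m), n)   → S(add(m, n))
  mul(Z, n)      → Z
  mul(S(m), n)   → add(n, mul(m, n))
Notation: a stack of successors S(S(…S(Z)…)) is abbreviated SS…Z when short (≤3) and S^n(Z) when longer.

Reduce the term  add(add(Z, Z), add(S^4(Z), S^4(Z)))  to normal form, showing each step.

Answer: normal form = S^8(Z)  (in 7 steps)

Reduction:
  start: add(add(Z, Z), add(S^4(Z), S^4(Z)))
  →1  add(Z, add(S^4(Z), S^4(Z)))
  →2  add(S^4(Z), S^4(Z))
  →3  S(add(SSSZ, S^4(Z)))
  →4  S(S(add(SSZ, S^4(Z))))
  →5  S(S(S(add(SZ, S^4(Z)))))
  →6  S(S(S(S(add(Z, S^4(Z))))))
  →7  S^8(Z)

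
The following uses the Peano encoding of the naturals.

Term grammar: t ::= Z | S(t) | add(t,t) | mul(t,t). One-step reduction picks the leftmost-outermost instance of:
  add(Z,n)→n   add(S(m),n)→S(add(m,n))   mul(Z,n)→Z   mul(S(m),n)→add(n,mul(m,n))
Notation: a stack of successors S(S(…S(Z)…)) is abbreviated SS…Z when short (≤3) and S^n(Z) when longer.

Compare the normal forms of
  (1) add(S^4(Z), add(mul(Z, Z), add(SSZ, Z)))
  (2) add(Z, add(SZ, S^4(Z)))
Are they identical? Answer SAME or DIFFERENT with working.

Answer: DIFFERENT — A ⇓ S^6(Z), B ⇓ S^5(Z)

Reduction:
Term A:
  start: add(S^4(Z), add(mul(Z, Z), add(SSZ, Z)))
  [1] S(add(SSSZ, add(mul(Z, Z), add(SSZ, Z))))
  [2] S(S(add(SSZ, add(mul(Z, Z), add(SSZ, Z)))))
  [3] S(S(S(add(SZ, add(mul(Z, Z), add(SSZ, Z))))))
  [4] S(S(S(S(add(Z, add(mul(Z, Z), add(SSZ, Z)))))))
  [5] S(S(S(S(add(mul(Z, Z), add(SSZ, Z))))))
  [6] S(S(S(S(add(Z, add(SSZ, Z))))))
  [7] S(S(S(S(add(SSZ, Z)))))
  [8] S(S(S(S(S(add(SZ, Z))))))
  [9] S(S(S(S(S(S(add(Z, Z)))))))
  [10] S^6(Z)

Term B:
  start: add(Z, add(SZ, S^4(Z)))
  [1] add(SZ, S^4(Z))
  [2] S(add(Z, S^4(Z)))
  [3] S^5(Z)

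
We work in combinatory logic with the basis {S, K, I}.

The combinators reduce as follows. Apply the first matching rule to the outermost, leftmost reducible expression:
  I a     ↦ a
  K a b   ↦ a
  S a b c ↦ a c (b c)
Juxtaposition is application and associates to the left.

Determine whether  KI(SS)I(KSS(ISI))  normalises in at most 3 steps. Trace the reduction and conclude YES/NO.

  start: KI(SS)I(KSS(ISI))
  →1  II(KSS(ISI))
  →2  I(KSS(ISI))
  →3  KSS(ISI)

Answer: NO — after 3 steps the term is KSS(ISI), not yet normal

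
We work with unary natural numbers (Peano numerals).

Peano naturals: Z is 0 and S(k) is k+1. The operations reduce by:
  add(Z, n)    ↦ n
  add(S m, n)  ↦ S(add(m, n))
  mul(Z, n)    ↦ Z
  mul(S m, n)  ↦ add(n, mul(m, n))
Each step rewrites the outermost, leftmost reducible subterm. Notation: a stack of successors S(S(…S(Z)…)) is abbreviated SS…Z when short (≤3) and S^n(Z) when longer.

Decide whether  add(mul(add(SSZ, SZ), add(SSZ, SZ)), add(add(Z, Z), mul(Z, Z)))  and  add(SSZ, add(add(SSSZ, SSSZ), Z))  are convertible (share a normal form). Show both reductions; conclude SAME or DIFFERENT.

Term A:
  start: add(mul(add(SSZ, SZ), add(SSZ, SZ)), add(add(Z, Z), mul(Z, Z)))
  step 1: add(mul(S(add(SZ, SZ)), add(SSZ, SZ)), add(add(Z, Z), mul(Z, Z)))
  step 2: add(add(add(SSZ, SZ), mul(add(SZ, SZ), add(SSZ, SZ))), add(add(Z, Z), mul(Z, Z)))
  step 3: add(add(S(add(SZ, SZ)), mul(add(SZ, SZ), add(SSZ, SZ))), add(add(Z, Z), mul(Z, Z)))
  step 4: add(S(add(add(SZ, SZ), mul(add(SZ, SZ), add(SSZ, SZ)))), add(add(Z, Z), mul(Z, Z)))
  step 5: S(add(add(add(SZ, SZ), mul(add(SZ, SZ), add(SSZ, SZ))), add(add(Z, Z), mul(Z, Z))))
  step 6: S(add(add(S(add(Z, SZ)), mul(add(SZ, SZ), add(SSZ, SZ))), add(add(Z, Z), mul(Z, Z))))
  step 7: S(add(S(add(add(Z, SZ), mul(add(SZ, SZ), add(SSZ, SZ)))), add(add(Z, Z), mul(Z, Z))))
  step 8: S(S(add(add(add(Z, SZ), mul(add(SZ, SZ), add(SSZ, SZ))), add(add(Z, Z), mul(Z, Z)))))
  step 9: S(S(add(add(SZ, mul(add(SZ, SZ), add(SSZ, SZ))), add(add(Z, Z), mul(Z, Z)))))
  step 10: S(S(add(S(add(Z, mul(add(SZ, SZ), add(SSZ, SZ)))), add(add(Z, Z), mul(Z, Z)))))
  step 11: S(S(S(add(add(Z, mul(add(SZ, SZ), add(SSZ, SZ))), add(add(Z, Z), mul(Z, Z))))))
  step 12: S(S(S(add(mul(add(SZ, SZ), add(SSZ, SZ)), add(add(Z, Z), mul(Z, Z))))))
  step 13: S(S(S(add(mul(S(add(Z, SZ)), add(SSZ, SZ)), add(add(Z, Z), mul(Z, Z))))))
  step 14: S(S(S(add(add(add(SSZ, SZ), mul(add(Z, SZ), add(SSZ, SZ))), add(add(Z, Z), mul(Z, Z))))))
  step 15: S(S(S(add(add(S(add(SZ, SZ)), mul(add(Z, SZ), add(SSZ, SZ))), add(add(Z, Z), mul(Z, Z))))))
  step 16: S(S(S(add(S(add(add(SZ, SZ), mul(add(Z, SZ), add(SSZ, SZ)))), add(add(Z, Z), mul(Z, Z))))))
  step 17: S(S(S(S(add(add(add(SZ, SZ), mul(add(Z, SZ), add(SSZ, SZ))), add(add(Z, Z), mul(Z, Z)))))))
  step 18: S(S(S(S(add(add(S(add(Z, SZ)), mul(add(Z, SZ), add(SSZ, SZ))), add(add(Z, Z), mul(Z, Z)))))))
  step 19: S(S(S(S(add(S(add(add(Z, SZ), mul(add(Z, SZ), add(SSZ, SZ)))), add(add(Z, Z), mul(Z, Z)))))))
  step 20: S(S(S(S(S(add(add(add(Z, SZ), mul(add(Z, SZ), add(SSZ, SZ))), add(add(Z, Z), mul(Z, Z))))))))
  step 21: S(S(S(S(S(add(add(SZ, mul(add(Z, SZ), add(SSZ, SZ))), add(add(Z, Z), mul(Z, Z))))))))
  step 22: S(S(S(S(S(add(S(add(Z, mul(add(Z, SZ), add(SSZ, SZ)))), add(add(Z, Z), mul(Z, Z))))))))
  step 23: S(S(S(S(S(S(add(add(Z, mul(add(Z, SZ), add(SSZ, SZ))), add(add(Z, Z), mul(Z, Z)))))))))
  step 24: S(S(S(S(S(S(add(mul(add(Z, SZ), add(SSZ, SZ)), add(add(Z, Z), mul(Z, Z)))))))))
  step 25: S(S(S(S(S(S(add(mul(SZ, add(SSZ, SZ)), add(add(Z, Z), mul(Z, Z)))))))))
  step 26: S(S(S(S(S(S(add(add(add(SSZ, SZ), mul(Z, add(SSZ, SZ))), add(add(Z, Z), mul(Z, Z)))))))))
  step 27: S(S(S(S(S(S(add(add(S(add(SZ, SZ)), mul(Z, add(SSZ, SZ))), add(add(Z, Z), mul(Z, Z)))))))))
  step 28: S(S(S(S(S(S(add(S(add(add(SZ, SZ), mul(Z, add(SSZ, SZ)))), add(add(Z, Z), mul(Z, Z)))))))))
  step 29: S(S(S(S(S(S(S(add(add(add(SZ, SZ), mul(Z, add(SSZ, SZ))), add(add(Z, Z), mul(Z, Z))))))))))
  step 30: S(S(S(S(S(S(S(add(add(S(add(Z, SZ)), mul(Z, add(SSZ, SZ))), add(add(Z, Z), mul(Z, Z))))))))))
  step 31: S(S(S(S(S(S(S(add(S(add(add(Z, SZ), mul(Z, add(SSZ, SZ)))), add(add(Z, Z), mul(Z, Z))))))))))
  step 32: S(S(S(S(S(S(S(S(add(add(add(Z, SZ), mul(Z, add(SSZ, SZ))), add(add(Z, Z), mul(Z, Z)))))))))))
  step 33: S(S(S(S(S(S(S(S(add(add(SZ, mul(Z, add(SSZ, SZ))), add(add(Z, Z), mul(Z, Z)))))))))))
  step 34: S(S(S(S(S(S(S(S(add(S(add(Z, mul(Z, add(SSZ, SZ)))), add(add(Z, Z), mul(Z, Z)))))))))))
  step 35: S(S(S(S(S(S(S(S(S(add(add(Z, mul(Z, add(SSZ, SZ))), add(add(Z, Z), mul(Z, Z))))))))))))
  step 36: S(S(S(S(S(S(S(S(S(add(mul(Z, add(SSZ, SZ)), add(add(Z, Z), mul(Z, Z))))))))))))
  step 37: S(S(S(S(S(S(S(S(S(add(Z, add(add(Z, Z), mul(Z, Z))))))))))))
  step 38: S(S(S(S(S(S(S(S(S(add(add(Z, Z), mul(Z, Z)))))))))))
  step 39: S(S(S(S(S(S(S(S(S(add(Z, mul(Z, Z)))))))))))
  step 40: S(S(S(S(S(S(S(S(S(mul(Z, Z))))))))))
  step 41: S^9(Z)

Term B:
  start: add(SSZ, add(add(SSSZ, SSSZ), Z))
  step 1: S(add(SZ, add(add(SSSZ, SSSZ), Z)))
  step 2: S(S(add(Z, add(add(SSSZ, SSSZ), Z))))
  step 3: S(S(add(add(SSSZ, SSSZ), Z)))
  step 4: S(S(add(S(add(SSZ, SSSZ)), Z)))
  step 5: S(S(S(add(add(SSZ, SSSZ), Z))))
  step 6: S(S(S(add(S(add(SZ, SSSZ)), Z))))
  step 7: S(S(S(S(add(add(SZ, SSSZ), Z)))))
  step 8: S(S(S(S(add(S(add(Z, SSSZ)), Z)))))
  step 9: S(S(S(S(S(add(add(Z, SSSZ), Z))))))
  step 10: S(S(S(S(S(add(SSSZ, Z))))))
  step 11: S(S(S(S(S(S(add(SSZ, Z)))))))
  step 12: S(S(S(S(S(S(S(add(SZ, Z))))))))
  step 13: S(S(S(S(S(S(S(S(add(Z, Z)))))))))
  step 14: S^8(Z)

Answer: DIFFERENT — A ⇓ S^9(Z), B ⇓ S^8(Z)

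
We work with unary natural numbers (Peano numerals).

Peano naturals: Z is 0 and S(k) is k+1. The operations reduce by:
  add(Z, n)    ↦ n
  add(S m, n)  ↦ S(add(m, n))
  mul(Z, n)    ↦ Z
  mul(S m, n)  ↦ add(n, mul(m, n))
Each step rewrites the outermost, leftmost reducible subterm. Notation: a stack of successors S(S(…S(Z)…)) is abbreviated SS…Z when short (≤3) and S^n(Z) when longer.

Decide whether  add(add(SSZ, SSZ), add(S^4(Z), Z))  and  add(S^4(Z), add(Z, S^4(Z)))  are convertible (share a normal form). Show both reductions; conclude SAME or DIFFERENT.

Term A:
  start: add(add(SSZ, SSZ), add(S^4(Z), Z))
  [1] add(S(add(SZ, SSZ)), add(S^4(Z), Z))
  [2] S(add(add(SZ, SSZ), add(S^4(Z), Z)))
  [3] S(add(S(add(Z, SSZ)), add(S^4(Z), Z)))
  [4] S(S(add(add(Z, SSZ), add(S^4(Z), Z))))
  [5] S(S(add(SSZ, add(S^4(Z), Z))))
  [6] S(S(S(add(SZ, add(S^4(Z), Z)))))
  [7] S(S(S(S(add(Z, add(S^4(Z), Z))))))
  [8] S(S(S(S(add(S^4(Z), Z)))))
  [9] S(S(S(S(S(add(SSSZ, Z))))))
  [10] S(S(S(S(S(S(add(SSZ, Z)))))))
  [11] S(S(S(S(S(S(S(add(SZ, Z))))))))
  [12] S(S(S(S(S(S(S(S(add(Z, Z)))))))))
  [13] S^8(Z)

Term B:
  start: add(S^4(Z), add(Z, S^4(Z)))
  [1] S(add(SSSZ, add(Z, S^4(Z))))
  [2] S(S(add(SSZ, add(Z, S^4(Z)))))
  [3] S(S(S(add(SZ, add(Z, S^4(Z))))))
  [4] S(S(S(S(add(Z, add(Z, S^4(Z)))))))
  [5] S(S(S(S(add(Z, S^4(Z))))))
  [6] S^8(Z)

Answer: SAME — A ⇓ S^8(Z), B ⇓ S^8(Z)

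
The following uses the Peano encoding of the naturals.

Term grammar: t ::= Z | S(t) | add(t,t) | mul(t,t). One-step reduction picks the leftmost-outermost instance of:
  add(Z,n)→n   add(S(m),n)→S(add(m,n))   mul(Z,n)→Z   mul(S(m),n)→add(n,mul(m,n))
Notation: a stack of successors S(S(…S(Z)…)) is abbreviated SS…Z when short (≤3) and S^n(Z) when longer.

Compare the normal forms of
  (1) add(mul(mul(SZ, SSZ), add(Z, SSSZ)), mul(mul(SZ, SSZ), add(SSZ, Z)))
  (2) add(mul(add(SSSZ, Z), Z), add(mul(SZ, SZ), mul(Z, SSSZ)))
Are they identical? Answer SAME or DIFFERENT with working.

Answer: DIFFERENT — A ⇓ S^10(Z), B ⇓ SZ

Reduction:
Term A:
  start: add(mul(mul(SZ, SSZ), add(Z, SSSZ)), mul(mul(SZ, SSZ), add(SSZ, Z)))
  →1  add(mul(add(SSZ, mul(Z, SSZ)), add(Z, SSSZ)), mul(mul(SZ, SSZ), add(SSZ, Z)))
  →2  add(mul(S(add(SZ, mul(Z, SSZ))), add(Z, SSSZ)), mul(mul(SZ, SSZ), add(SSZ, Z)))
  →3  add(add(add(Z, SSSZ), mul(add(SZ, mul(Z, SSZ)), add(Z, SSSZ))), mul(mul(SZ, SSZ), add(SSZ, Z)))
  →4  add(add(SSSZ, mul(add(SZ, mul(Z, SSZ)), add(Z, SSSZ))), mul(mul(SZ, SSZ), add(SSZ, Z)))
  →5  add(S(add(SSZ, mul(add(SZ, mul(Z, SSZ)), add(Z, SSSZ)))), mul(mul(SZ, SSZ), add(SSZ, Z)))
  →6  S(add(add(SSZ, mul(add(SZ, mul(Z, SSZ)), add(Z, SSSZ))), mul(mul(SZ, SSZ), add(SSZ, Z))))
  →7  S(add(S(add(SZ, mul(add(SZ, mul(Z, SSZ)), add(Z, SSSZ)))), mul(mul(SZ, SSZ), add(SSZ, Z))))
  →8  S(S(add(add(SZ, mul(add(SZ, mul(Z, SSZ)), add(Z, SSSZ))), mul(mul(SZ, SSZ), add(SSZ, Z)))))
  →9  S(S(add(S(add(Z, mul(add(SZ, mul(Z, SSZ)), add(Z, SSSZ)))), mul(mul(SZ, SSZ), add(SSZ, Z)))))
  →10  S(S(S(add(add(Z, mul(add(SZ, mul(Z, SSZ)), add(Z, SSSZ))), mul(mul(SZ, SSZ), add(SSZ, Z))))))
  →11  S(S(S(add(mul(add(SZ, mul(Z, SSZ)), add(Z, SSSZ)), mul(mul(SZ, SSZ), add(SSZ, Z))))))
  →12  S(S(S(add(mul(S(add(Z, mul(Z, SSZ))), add(Z, SSSZ)), mul(mul(SZ, SSZ), add(SSZ, Z))))))
  →13  S(S(S(add(add(add(Z, SSSZ), mul(add(Z, mul(Z, SSZ)), add(Z, SSSZ))), mul(mul(SZ, SSZ), add(SSZ, Z))))))
  →14  S(S(S(add(add(SSSZ, mul(add(Z, mul(Z, SSZ)), add(Z, SSSZ))), mul(mul(SZ, SSZ), add(SSZ, Z))))))
  →15  S(S(S(add(S(add(SSZ, mul(add(Z, mul(Z, SSZ)), add(Z, SSSZ)))), mul(mul(SZ, SSZ), add(SSZ, Z))))))
  →16  S(S(S(S(add(add(SSZ, mul(add(Z, mul(Z, SSZ)), add(Z, SSSZ))), mul(mul(SZ, SSZ), add(SSZ, Z)))))))
  →17  S(S(S(S(add(S(add(SZ, mul(add(Z, mul(Z, SSZ)), add(Z, SSSZ)))), mul(mul(SZ, SSZ), add(SSZ, Z)))))))
  →18  S(S(S(S(S(add(add(SZ, mul(add(Z, mul(Z, SSZ)), add(Z, SSSZ))), mul(mul(SZ, SSZ), add(SSZ, Z))))))))
  →19  S(S(S(S(S(add(S(add(Z, mul(add(Z, mul(Z, SSZ)), add(Z, SSSZ)))), mul(mul(SZ, SSZ), add(SSZ, Z))))))))
  →20  S(S(S(S(S(S(add(add(Z, mul(add(Z, mul(Z, SSZ)), add(Z, SSSZ))), mul(mul(SZ, SSZ), add(SSZ, Z)))))))))
  →21  S(S(S(S(S(S(add(mul(add(Z, mul(Z, SSZ)), add(Z, SSSZ)), mul(mul(SZ, SSZ), add(SSZ, Z)))))))))
  →22  S(S(S(S(S(S(add(mul(mul(Z, SSZ), add(Z, SSSZ)), mul(mul(SZ, SSZ), add(SSZ, Z)))))))))
  →23  S(S(S(S(S(S(add(mul(Z, add(Z, SSSZ)), mul(mul(SZ, SSZ), add(SSZ, Z)))))))))
  →24  S(S(S(S(S(S(add(Z, mul(mul(SZ, SSZ), add(SSZ, Z)))))))))
  →25  S(S(S(S(S(S(mul(mul(SZ, SSZ), add(SSZ, Z))))))))
  →26  S(S(S(S(S(S(mul(add(SSZ, mul(Z, SSZ)), add(SSZ, Z))))))))
  →27  S(S(S(S(S(S(mul(S(add(SZ, mul(Z, SSZ))), add(SSZ, Z))))))))
  →28  S(S(S(S(S(S(add(add(SSZ, Z), mul(add(SZ, mul(Z, SSZ)), add(SSZ, Z)))))))))
  →29  S(S(S(S(S(S(add(S(add(SZ, Z)), mul(add(SZ, mul(Z, SSZ)), add(SSZ, Z)))))))))
  →30  S(S(S(S(S(S(S(add(add(SZ, Z), mul(add(SZ, mul(Z, SSZ)), add(SSZ, Z))))))))))
  →31  S(S(S(S(S(S(S(add(S(add(Z, Z)), mul(add(SZ, mul(Z, SSZ)), add(SSZ, Z))))))))))
  →32  S(S(S(S(S(S(S(S(add(add(Z, Z), mul(add(SZ, mul(Z, SSZ)), add(SSZ, Z)))))))))))
  →33  S(S(S(S(S(S(S(S(add(Z, mul(add(SZ, mul(Z, SSZ)), add(SSZ, Z)))))))))))
  →34  S(S(S(S(S(S(S(S(mul(add(SZ, mul(Z, SSZ)), add(SSZ, Z))))))))))
  →35  S(S(S(S(S(S(S(S(mul(S(add(Z, mul(Z, SSZ))), add(SSZ, Z))))))))))
  →36  S(S(S(S(S(S(S(S(add(add(SSZ, Z), mul(add(Z, mul(Z, SSZ)), add(SSZ, Z)))))))))))
  →37  S(S(S(S(S(S(S(S(add(S(add(SZ, Z)), mul(add(Z, mul(Z, SSZ)), add(SSZ, Z)))))))))))
  →38  S(S(S(S(S(S(S(S(S(add(add(SZ, Z), mul(add(Z, mul(Z, SSZ)), add(SSZ, Z))))))))))))
  →39  S(S(S(S(S(S(S(S(S(add(S(add(Z, Z)), mul(add(Z, mul(Z, SSZ)), add(SSZ, Z))))))))))))
  →40  S(S(S(S(S(S(S(S(S(S(add(add(Z, Z), mul(add(Z, mul(Z, SSZ)), add(SSZ, Z)))))))))))))
  →41  S(S(S(S(S(S(S(S(S(S(add(Z, mul(add(Z, mul(Z, SSZ)), add(SSZ, Z)))))))))))))
  →42  S(S(S(S(S(S(S(S(S(S(mul(add(Z, mul(Z, SSZ)), add(SSZ, Z))))))))))))
  →43  S(S(S(S(S(S(S(S(S(S(mul(mul(Z, SSZ), add(SSZ, Z))))))))))))
  →44  S(S(S(S(S(S(S(S(S(S(mul(Z, add(SSZ, Z))))))))))))
  →45  S^10(Z)

Term B:
  start: add(mul(add(SSSZ, Z), Z), add(mul(SZ, SZ), mul(Z, SSSZ)))
  →1  add(mul(S(add(SSZ, Z)), Z), add(mul(SZ, SZ), mul(Z, SSSZ)))
  →2  add(add(Z, mul(add(SSZ, Z), Z)), add(mul(SZ, SZ), mul(Z, SSSZ)))
  →3  add(mul(add(SSZ, Z), Z), add(mul(SZ, SZ), mul(Z, SSSZ)))
  →4  add(mul(S(add(SZ, Z)), Z), add(mul(SZ, SZ), mul(Z, SSSZ)))
  →5  add(add(Z, mul(add(SZ, Z), Z)), add(mul(SZ, SZ), mul(Z, SSSZ)))
  →6  add(mul(add(SZ, Z), Z), add(mul(SZ, SZ), mul(Z, SSSZ)))
  →7  add(mul(S(add(Z, Z)), Z), add(mul(SZ, SZ), mul(Z, SSSZ)))
  →8  add(add(Z, mul(add(Z, Z), Z)), add(mul(SZ, SZ), mul(Z, SSSZ)))
  →9  add(mul(add(Z, Z), Z), add(mul(SZ, SZ), mul(Z, SSSZ)))
  →10  add(mul(Z, Z), add(mul(SZ, SZ), mul(Z, SSSZ)))
  →11  add(Z, add(mul(SZ, SZ), mul(Z, SSSZ)))
  →12  add(mul(SZ, SZ), mul(Z, SSSZ))
  →13  add(add(SZ, mul(Z, SZ)), mul(Z, SSSZ))
  →14  add(S(add(Z, mul(Z, SZ))), mul(Z, SSSZ))
  →15  S(add(add(Z, mul(Z, SZ)), mul(Z, SSSZ)))
  →16  S(add(mul(Z, SZ), mul(Z, SSSZ)))
  →17  S(add(Z, mul(Z, SSSZ)))
  →18  S(mul(Z, SSSZ))
  →19  SZ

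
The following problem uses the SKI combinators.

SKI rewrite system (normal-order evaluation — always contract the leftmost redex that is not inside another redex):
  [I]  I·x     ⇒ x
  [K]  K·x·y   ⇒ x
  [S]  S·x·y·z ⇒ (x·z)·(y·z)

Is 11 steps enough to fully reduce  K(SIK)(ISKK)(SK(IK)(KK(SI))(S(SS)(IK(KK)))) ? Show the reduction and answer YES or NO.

  start: K(SIK)(ISKK)(SK(IK)(KK(SI))(S(SS)(IK(KK))))
  →1  SIK(SK(IK)(KK(SI))(S(SS)(IK(KK))))
  →2  I(SK(IK)(KK(SI))(S(SS)(IK(KK))))(K(SK(IK)(KK(SI))(S(SS)(IK(KK)))))
  →3  SK(IK)(KK(SI))(S(SS)(IK(KK)))(K(SK(IK)(KK(SI))(S(SS)(IK(KK)))))
  →4  K(KK(SI))(IK(KK(SI)))(S(SS)(IK(KK)))(K(SK(IK)(KK(SI))(S(SS)(IK(KK)))))
  →5  KK(SI)(S(SS)(IK(KK)))(K(SK(IK)(KK(SI))(S(SS)(IK(KK)))))
  →6  K(S(SS)(IK(KK)))(K(SK(IK)(KK(SI))(S(SS)(IK(KK)))))
  →7  S(SS)(IK(KK))
  →8  S(SS)(K(KK))

Answer: YES — reaches normal form S(SS)(K(KK)) in 8 ≤ 11 steps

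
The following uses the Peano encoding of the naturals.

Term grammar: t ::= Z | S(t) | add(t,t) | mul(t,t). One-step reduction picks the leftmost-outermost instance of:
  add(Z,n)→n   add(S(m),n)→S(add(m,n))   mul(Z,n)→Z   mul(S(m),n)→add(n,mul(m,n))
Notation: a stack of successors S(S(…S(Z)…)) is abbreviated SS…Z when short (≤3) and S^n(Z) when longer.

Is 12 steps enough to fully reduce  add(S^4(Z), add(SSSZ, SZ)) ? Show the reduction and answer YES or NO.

  start: add(S^4(Z), add(SSSZ, SZ))
  step 1: S(add(SSSZ, add(SSSZ, SZ)))
  step 2: S(S(add(SSZ, add(SSSZ, SZ))))
  step 3: S(S(S(add(SZ, add(SSSZ, SZ)))))
  step 4: S(S(S(S(add(Z, add(SSSZ, SZ))))))
  step 5: S(S(S(S(add(SSSZ, SZ)))))
  step 6: S(S(S(S(S(add(SSZ, SZ))))))
  step 7: S(S(S(S(S(S(add(SZ, SZ)))))))
  step 8: S(S(S(S(S(S(S(add(Z, SZ))))))))
  step 9: S^8(Z)

Answer: YES — reaches normal form S^8(Z) in 9 ≤ 12 steps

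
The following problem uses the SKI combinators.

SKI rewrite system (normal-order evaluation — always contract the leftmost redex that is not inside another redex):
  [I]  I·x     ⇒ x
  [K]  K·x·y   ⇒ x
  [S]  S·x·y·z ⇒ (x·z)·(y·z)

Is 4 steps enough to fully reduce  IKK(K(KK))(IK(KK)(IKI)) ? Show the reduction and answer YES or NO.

  start: IKK(K(KK))(IK(KK)(IKI))
  [1] KK(K(KK))(IK(KK)(IKI))
  [2] K(IK(KK)(IKI))
  [3] K(K(KK)(IKI))
  [4] K(KK)

Answer: YES — reaches normal form K(KK) in 4 ≤ 4 steps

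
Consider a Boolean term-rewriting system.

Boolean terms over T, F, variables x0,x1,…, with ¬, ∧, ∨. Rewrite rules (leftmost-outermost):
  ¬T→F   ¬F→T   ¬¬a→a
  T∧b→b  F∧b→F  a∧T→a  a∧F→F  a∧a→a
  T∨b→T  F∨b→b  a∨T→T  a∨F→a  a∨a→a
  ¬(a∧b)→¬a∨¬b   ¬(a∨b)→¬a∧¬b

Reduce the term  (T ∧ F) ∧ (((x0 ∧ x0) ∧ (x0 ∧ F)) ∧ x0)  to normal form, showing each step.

Answer: normal form = F  (in 2 steps)

Reduction:
  start: (T ∧ F) ∧ (((x0 ∧ x0) ∧ (x0 ∧ F)) ∧ x0)
  step 1: F ∧ (((x0 ∧ x0) ∧ (x0 ∧ F)) ∧ x0)
  step 2: F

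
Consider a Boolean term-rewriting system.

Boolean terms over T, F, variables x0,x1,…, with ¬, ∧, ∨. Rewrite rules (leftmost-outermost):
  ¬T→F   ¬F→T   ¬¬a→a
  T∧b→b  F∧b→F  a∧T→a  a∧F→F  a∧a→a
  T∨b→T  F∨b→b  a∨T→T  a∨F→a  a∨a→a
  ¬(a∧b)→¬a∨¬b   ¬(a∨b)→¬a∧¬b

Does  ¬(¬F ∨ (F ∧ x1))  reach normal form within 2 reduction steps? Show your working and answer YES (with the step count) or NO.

Answer: NO — after 2 steps the term is F ∧ ¬(F ∧ x1), not yet normal

Working:
  start: ¬(¬F ∨ (F ∧ x1))
  step 1: ¬¬F ∧ ¬(F ∧ x1)
  step 2: F ∧ ¬(F ∧ x1)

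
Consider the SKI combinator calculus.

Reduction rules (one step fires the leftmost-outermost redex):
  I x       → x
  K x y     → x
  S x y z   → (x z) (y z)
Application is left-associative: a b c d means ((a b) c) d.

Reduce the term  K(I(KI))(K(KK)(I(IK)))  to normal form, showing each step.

  start: K(I(KI))(K(KK)(I(IK)))
  [1] I(KI)
  [2] KI

Answer: normal form = KI  (in 2 steps)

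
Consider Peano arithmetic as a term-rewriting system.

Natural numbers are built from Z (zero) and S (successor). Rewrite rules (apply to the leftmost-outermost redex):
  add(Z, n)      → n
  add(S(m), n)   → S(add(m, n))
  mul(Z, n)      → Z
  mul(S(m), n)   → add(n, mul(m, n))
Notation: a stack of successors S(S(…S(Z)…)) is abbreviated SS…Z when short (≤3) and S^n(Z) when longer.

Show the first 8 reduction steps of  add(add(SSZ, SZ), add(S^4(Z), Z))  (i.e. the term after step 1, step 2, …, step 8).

Answer: after 8 steps: S(S(S(S(add(SSSZ, Z)))))

Reduction:
  start: add(add(SSZ, SZ), add(S^4(Z), Z))
  [1] add(S(add(SZ, SZ)), add(S^4(Z), Z))
  [2] S(add(add(SZ, SZ), add(S^4(Z), Z)))
  [3] S(add(S(add(Z, SZ)), add(S^4(Z), Z)))
  [4] S(S(add(add(Z, SZ), add(S^4(Z), Z))))
  [5] S(S(add(SZ, add(S^4(Z), Z))))
  [6] S(S(S(add(Z, add(S^4(Z), Z)))))
  [7] S(S(S(add(S^4(Z), Z))))
  [8] S(S(S(S(add(SSSZ, Z)))))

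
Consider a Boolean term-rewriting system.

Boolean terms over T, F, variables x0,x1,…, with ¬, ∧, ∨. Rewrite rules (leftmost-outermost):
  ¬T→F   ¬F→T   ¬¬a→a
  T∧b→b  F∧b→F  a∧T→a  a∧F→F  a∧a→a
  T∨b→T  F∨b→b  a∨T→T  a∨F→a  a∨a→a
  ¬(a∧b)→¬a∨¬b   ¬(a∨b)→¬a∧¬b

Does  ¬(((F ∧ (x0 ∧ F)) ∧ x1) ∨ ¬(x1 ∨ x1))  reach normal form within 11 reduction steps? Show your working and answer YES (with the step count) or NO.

Answer: YES — reaches normal form x1 in 9 ≤ 11 steps

Working:
  start: ¬(((F ∧ (x0 ∧ F)) ∧ x1) ∨ ¬(x1 ∨ x1))
  step 1: ¬((F ∧ (x0 ∧ F)) ∧ x1) ∧ ¬¬(x1 ∨ x1)
  step 2: (¬(F ∧ (x0 ∧ F)) ∨ ¬x1) ∧ ¬¬(x1 ∨ x1)
  step 3: ((¬F ∨ ¬(x0 ∧ F)) ∨ ¬x1) ∧ ¬¬(x1 ∨ x1)
  step 4: ((T ∨ ¬(x0 ∧ F)) ∨ ¬x1) ∧ ¬¬(x1 ∨ x1)
  step 5: (T ∨ ¬x1) ∧ ¬¬(x1 ∨ x1)
  step 6: T ∧ ¬¬(x1 ∨ x1)
  step 7: ¬¬(x1 ∨ x1)
  step 8: x1 ∨ x1
  step 9: x1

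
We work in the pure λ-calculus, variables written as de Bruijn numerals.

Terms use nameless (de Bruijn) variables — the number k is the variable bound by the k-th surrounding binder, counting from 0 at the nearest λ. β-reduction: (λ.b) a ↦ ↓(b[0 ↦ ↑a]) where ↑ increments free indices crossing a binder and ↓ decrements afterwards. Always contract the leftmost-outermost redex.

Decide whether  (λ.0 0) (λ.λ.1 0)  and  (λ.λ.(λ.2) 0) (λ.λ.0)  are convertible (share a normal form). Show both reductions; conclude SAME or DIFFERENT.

Answer: DIFFERENT — A ⇓ λ.λ.1 0, B ⇓ λ.λ.λ.0

Derivation:
Term A:
  start: (λ.0 0) (λ.λ.1 0)
  [1] (λ.λ.1 0) (λ.λ.1 0)
  [2] λ.(λ.λ.1 0) 0
  [3] λ.λ.1 0

Term B:
  start: (λ.λ.(λ.2) 0) (λ.λ.0)
  [1] λ.(λ.λ.λ.0) 0
  [2] λ.λ.λ.0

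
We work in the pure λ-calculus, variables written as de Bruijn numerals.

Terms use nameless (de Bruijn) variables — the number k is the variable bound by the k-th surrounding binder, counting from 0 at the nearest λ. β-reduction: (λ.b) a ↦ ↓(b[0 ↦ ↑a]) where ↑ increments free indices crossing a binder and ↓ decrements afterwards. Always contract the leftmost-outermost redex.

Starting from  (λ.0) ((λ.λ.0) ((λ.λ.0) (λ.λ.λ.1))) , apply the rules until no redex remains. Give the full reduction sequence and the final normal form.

  start: (λ.0) ((λ.λ.0) ((λ.λ.0) (λ.λ.λ.1)))
  [1] (λ.λ.0) ((λ.λ.0) (λ.λ.λ.1))
  [2] λ.0

Answer: normal form = λ.0  (in 2 steps)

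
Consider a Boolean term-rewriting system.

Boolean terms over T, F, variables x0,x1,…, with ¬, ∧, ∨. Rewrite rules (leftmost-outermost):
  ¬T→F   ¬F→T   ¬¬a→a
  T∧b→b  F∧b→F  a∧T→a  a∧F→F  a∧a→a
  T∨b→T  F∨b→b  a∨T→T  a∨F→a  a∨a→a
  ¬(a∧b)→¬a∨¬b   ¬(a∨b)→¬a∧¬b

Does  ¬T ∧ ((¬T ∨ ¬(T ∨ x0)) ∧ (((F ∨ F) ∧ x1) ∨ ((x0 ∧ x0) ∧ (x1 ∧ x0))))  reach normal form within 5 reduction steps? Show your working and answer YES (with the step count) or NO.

  start: ¬T ∧ ((¬T ∨ ¬(T ∨ x0)) ∧ (((F ∨ F) ∧ x1) ∨ ((x0 ∧ x0) ∧ (x1 ∧ x0))))
  step 1: F ∧ ((¬T ∨ ¬(T ∨ x0)) ∧ (((F ∨ F) ∧ x1) ∨ ((x0 ∧ x0) ∧ (x1 ∧ x0))))
  step 2: F

Answer: YES — reaches normal form F in 2 ≤ 5 steps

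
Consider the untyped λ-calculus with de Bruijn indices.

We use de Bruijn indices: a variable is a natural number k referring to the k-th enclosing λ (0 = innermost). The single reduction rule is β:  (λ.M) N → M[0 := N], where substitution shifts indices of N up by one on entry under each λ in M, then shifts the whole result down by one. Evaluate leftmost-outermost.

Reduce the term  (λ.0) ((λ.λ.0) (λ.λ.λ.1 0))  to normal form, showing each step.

  start: (λ.0) ((λ.λ.0) (λ.λ.λ.1 0))
  step 1: (λ.λ.0) (λ.λ.λ.1 0)
  step 2: λ.0

Answer: normal form = λ.0  (in 2 steps)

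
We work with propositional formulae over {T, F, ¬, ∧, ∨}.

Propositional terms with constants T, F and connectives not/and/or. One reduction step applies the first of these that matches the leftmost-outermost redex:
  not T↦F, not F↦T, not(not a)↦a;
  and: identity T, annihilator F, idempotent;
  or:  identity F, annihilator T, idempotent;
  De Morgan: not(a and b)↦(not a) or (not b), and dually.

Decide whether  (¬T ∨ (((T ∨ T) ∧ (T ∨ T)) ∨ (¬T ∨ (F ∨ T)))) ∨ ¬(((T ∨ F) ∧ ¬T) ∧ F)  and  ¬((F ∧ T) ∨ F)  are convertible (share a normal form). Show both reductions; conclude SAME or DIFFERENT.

Answer: SAME — A ⇓ T, B ⇓ T

Reduction:
Term A:
  start: (¬T ∨ (((T ∨ T) ∧ (T ∨ T)) ∨ (¬T ∨ (F ∨ T)))) ∨ ¬(((T ∨ F) ∧ ¬T) ∧ F)
  step 1: (F ∨ (((T ∨ T) ∧ (T ∨ T)) ∨ (¬T ∨ (F ∨ T)))) ∨ ¬(((T ∨ F) ∧ ¬T) ∧ F)
  step 2: (((T ∨ T) ∧ (T ∨ T)) ∨ (¬T ∨ (F ∨ T))) ∨ ¬(((T ∨ F) ∧ ¬T) ∧ F)
  step 3: ((T ∨ T) ∨ (¬T ∨ (F ∨ T))) ∨ ¬(((T ∨ F) ∧ ¬T) ∧ F)
  step 4: (T ∨ (¬T ∨ (F ∨ T))) ∨ ¬(((T ∨ F) ∧ ¬T) ∧ F)
  step 5: T ∨ ¬(((T ∨ F) ∧ ¬T) ∧ F)
  step 6: T

Term B:
  start: ¬((F ∧ T) ∨ F)
  step 1: ¬(F ∧ T) ∧ ¬F
  step 2: (¬F ∨ ¬T) ∧ ¬F
  step 3: (T ∨ ¬T) ∧ ¬F
  step 4: T ∧ ¬F
  step 5: ¬F
  step 6: T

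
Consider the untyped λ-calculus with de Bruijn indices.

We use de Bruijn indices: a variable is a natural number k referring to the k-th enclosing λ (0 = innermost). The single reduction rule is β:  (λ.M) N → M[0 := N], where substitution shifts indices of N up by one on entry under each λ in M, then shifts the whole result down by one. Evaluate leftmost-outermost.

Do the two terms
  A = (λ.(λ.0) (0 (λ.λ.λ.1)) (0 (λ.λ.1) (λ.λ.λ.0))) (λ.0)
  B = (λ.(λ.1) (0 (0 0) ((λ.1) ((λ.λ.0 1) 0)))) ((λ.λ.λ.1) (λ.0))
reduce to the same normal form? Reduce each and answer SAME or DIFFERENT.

Term A:
  start: (λ.(λ.0) (0 (λ.λ.λ.1)) (0 (λ.λ.1) (λ.λ.λ.0))) (λ.0)
  →1  (λ.0) ((λ.0) (λ.λ.λ.1)) ((λ.0) (λ.λ.1) (λ.λ.λ.0))
  →2  (λ.0) (λ.λ.λ.1) ((λ.0) (λ.λ.1) (λ.λ.λ.0))
  →3  (λ.λ.λ.1) ((λ.0) (λ.λ.1) (λ.λ.λ.0))
  →4  λ.λ.1

Term B:
  start: (λ.(λ.1) (0 (0 0) ((λ.1) ((λ.λ.0 1) 0)))) ((λ.λ.λ.1) (λ.0))
  →1  (λ.(λ.λ.λ.1) (λ.0)) ((λ.λ.λ.1) (λ.0) ((λ.λ.λ.1) (λ.0) ((λ.λ.λ.1) (λ.0))) ((λ.(λ.λ.λ.1) (λ.0)) ((λ.λ.0 1) ((λ.λ.λ.1) (λ.0)))))
  →2  (λ.λ.λ.1) (λ.0)
  →3  λ.λ.1

Answer: SAME — A ⇓ λ.λ.1, B ⇓ λ.λ.1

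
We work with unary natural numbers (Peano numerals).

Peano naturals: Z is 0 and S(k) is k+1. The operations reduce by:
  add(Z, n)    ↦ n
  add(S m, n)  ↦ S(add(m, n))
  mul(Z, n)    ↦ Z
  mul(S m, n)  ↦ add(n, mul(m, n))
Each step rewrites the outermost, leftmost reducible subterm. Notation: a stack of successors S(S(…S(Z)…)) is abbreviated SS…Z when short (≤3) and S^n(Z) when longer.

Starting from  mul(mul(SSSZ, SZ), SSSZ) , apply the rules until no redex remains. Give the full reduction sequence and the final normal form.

Answer: normal form = S^9(Z)  (in 26 steps)

Working:
  start: mul(mul(SSSZ, SZ), SSSZ)
  →1  mul(add(SZ, mul(SSZ, SZ)), SSSZ)
  →2  mul(S(add(Z, mul(SSZ, SZ))), SSSZ)
  →3  add(SSSZ, mul(add(Z, mul(SSZ, SZ)), SSSZ))
  →4  S(add(SSZ, mul(add(Z, mul(SSZ, SZ)), SSSZ)))
  →5  S(S(add(SZ, mul(add(Z, mul(SSZ, SZ)), SSSZ))))
  →6  S(S(S(add(Z, mul(add(Z, mul(SSZ, SZ)), SSSZ)))))
  →7  S(S(S(mul(add(Z, mul(SSZ, SZ)), SSSZ))))
  →8  S(S(S(mul(mul(SSZ, SZ), SSSZ))))
  →9  S(S(S(mul(add(SZ, mul(SZ, SZ)), SSSZ))))
  →10  S(S(S(mul(S(add(Z, mul(SZ, SZ))), SSSZ))))
  →11  S(S(S(add(SSSZ, mul(add(Z, mul(SZ, SZ)), SSSZ)))))
  →12  S(S(S(S(add(SSZ, mul(add(Z, mul(SZ, SZ)), SSSZ))))))
  →13  S(S(S(S(S(add(SZ, mul(add(Z, mul(SZ, SZ)), SSSZ)))))))
  →14  S(S(S(S(S(S(add(Z, mul(add(Z, mul(SZ, SZ)), SSSZ))))))))
  →15  S(S(S(S(S(S(mul(add(Z, mul(SZ, SZ)), SSSZ)))))))
  →16  S(S(S(S(S(S(mul(mul(SZ, SZ), SSSZ)))))))
  →17  S(S(S(S(S(S(mul(add(SZ, mul(Z, SZ)), SSSZ)))))))
  →18  S(S(S(S(S(S(mul(S(add(Z, mul(Z, SZ))), SSSZ)))))))
  →19  S(S(S(S(S(S(add(SSSZ, mul(add(Z, mul(Z, SZ)), SSSZ))))))))
  →20  S(S(S(S(S(S(S(add(SSZ, mul(add(Z, mul(Z, SZ)), SSSZ)))))))))
  →21  S(S(S(S(S(S(S(S(add(SZ, mul(add(Z, mul(Z, SZ)), SSSZ))))))))))
  →22  S(S(S(S(S(S(S(S(S(add(Z, mul(add(Z, mul(Z, SZ)), SSSZ)))))))))))
  →23  S(S(S(S(S(S(S(S(S(mul(add(Z, mul(Z, SZ)), SSSZ))))))))))
  →24  S(S(S(S(S(S(S(S(S(mul(mul(Z, SZ), SSSZ))))))))))
  →25  S(S(S(S(S(S(S(S(S(mul(Z, SSSZ))))))))))
  →26  S^9(Z)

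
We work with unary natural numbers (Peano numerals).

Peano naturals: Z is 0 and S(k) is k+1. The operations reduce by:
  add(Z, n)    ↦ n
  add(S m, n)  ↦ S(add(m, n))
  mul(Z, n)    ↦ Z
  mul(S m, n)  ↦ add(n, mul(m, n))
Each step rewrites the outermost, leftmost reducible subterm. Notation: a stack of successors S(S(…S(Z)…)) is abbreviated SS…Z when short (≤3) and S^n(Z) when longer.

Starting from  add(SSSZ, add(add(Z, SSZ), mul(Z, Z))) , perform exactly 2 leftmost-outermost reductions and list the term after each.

  start: add(SSSZ, add(add(Z, SSZ), mul(Z, Z)))
  [1] S(add(SSZ, add(add(Z, SSZ), mul(Z, Z))))
  [2] S(S(add(SZ, add(add(Z, SSZ), mul(Z, Z)))))

Answer: after 2 steps: S(S(add(SZ, add(add(Z, SSZ), mul(Z, Z)))))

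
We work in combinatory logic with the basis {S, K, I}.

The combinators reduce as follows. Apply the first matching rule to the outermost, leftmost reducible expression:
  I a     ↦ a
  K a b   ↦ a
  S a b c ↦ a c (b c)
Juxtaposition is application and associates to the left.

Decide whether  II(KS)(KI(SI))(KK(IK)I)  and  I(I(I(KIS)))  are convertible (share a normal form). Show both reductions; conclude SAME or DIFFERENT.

Term A:
  start: II(KS)(KI(SI))(KK(IK)I)
  step 1: I(KS)(KI(SI))(KK(IK)I)
  step 2: KS(KI(SI))(KK(IK)I)
  step 3: S(KK(IK)I)
  step 4: S(KI)

Term B:
  start: I(I(I(KIS)))
  step 1: I(I(KIS))
  step 2: I(KIS)
  step 3: KIS
  step 4: I

Answer: DIFFERENT — A ⇓ S(KI), B ⇓ I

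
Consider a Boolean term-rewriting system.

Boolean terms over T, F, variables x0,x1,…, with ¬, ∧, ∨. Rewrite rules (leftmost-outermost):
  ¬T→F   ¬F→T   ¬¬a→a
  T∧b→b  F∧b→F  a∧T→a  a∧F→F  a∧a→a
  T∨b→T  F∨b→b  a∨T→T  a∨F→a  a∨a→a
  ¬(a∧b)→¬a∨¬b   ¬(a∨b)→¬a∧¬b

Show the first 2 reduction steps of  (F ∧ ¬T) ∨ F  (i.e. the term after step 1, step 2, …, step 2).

Answer: after 2 steps: F

Derivation:
  start: (F ∧ ¬T) ∨ F
  [1] F ∧ ¬T
  [2] F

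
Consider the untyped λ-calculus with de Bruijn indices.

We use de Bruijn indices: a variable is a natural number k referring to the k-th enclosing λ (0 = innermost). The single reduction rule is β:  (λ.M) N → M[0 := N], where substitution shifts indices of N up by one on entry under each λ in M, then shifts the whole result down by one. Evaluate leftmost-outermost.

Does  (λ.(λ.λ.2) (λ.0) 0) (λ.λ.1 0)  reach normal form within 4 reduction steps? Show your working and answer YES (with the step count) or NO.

  start: (λ.(λ.λ.2) (λ.0) 0) (λ.λ.1 0)
  [1] (λ.λ.λ.λ.1 0) (λ.0) (λ.λ.1 0)
  [2] (λ.λ.λ.1 0) (λ.λ.1 0)
  [3] λ.λ.1 0

Answer: YES — reaches normal form λ.λ.1 0 in 3 ≤ 4 steps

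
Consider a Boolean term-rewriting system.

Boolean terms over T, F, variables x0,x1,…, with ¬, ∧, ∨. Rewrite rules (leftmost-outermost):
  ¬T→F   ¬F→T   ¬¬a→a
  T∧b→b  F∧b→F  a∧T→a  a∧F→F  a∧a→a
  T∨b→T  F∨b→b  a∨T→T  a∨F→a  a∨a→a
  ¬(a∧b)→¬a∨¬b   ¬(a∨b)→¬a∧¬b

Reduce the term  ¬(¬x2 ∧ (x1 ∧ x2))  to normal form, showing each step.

  start: ¬(¬x2 ∧ (x1 ∧ x2))
  →1  ¬¬x2 ∨ ¬(x1 ∧ x2)
  →2  x2 ∨ ¬(x1 ∧ x2)
  →3  x2 ∨ (¬x1 ∨ ¬x2)

Answer: normal form = x2 ∨ (¬x1 ∨ ¬x2)  (in 3 steps)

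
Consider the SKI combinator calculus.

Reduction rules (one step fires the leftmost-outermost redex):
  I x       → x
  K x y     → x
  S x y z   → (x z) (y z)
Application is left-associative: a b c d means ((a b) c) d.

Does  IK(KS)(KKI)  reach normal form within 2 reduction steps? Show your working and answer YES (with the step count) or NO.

  start: IK(KS)(KKI)
  [1] K(KS)(KKI)
  [2] KS

Answer: YES — reaches normal form KS in 2 ≤ 2 steps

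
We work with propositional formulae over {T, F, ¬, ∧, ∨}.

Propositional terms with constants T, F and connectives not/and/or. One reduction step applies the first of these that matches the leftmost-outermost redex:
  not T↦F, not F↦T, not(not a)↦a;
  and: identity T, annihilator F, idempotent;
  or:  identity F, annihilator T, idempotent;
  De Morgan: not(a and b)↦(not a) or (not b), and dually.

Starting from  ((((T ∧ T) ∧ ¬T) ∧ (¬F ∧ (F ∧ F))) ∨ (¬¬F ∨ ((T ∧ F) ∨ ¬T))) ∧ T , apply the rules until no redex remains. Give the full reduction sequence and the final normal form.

Answer: normal form = F  (in 11 steps)

Working:
  start: ((((T ∧ T) ∧ ¬T) ∧ (¬F ∧ (F ∧ F))) ∨ (¬¬F ∨ ((T ∧ F) ∨ ¬T))) ∧ T
  [1] (((T ∧ T) ∧ ¬T) ∧ (¬F ∧ (F ∧ F))) ∨ (¬¬F ∨ ((T ∧ F) ∨ ¬T))
  [2] ((T ∧ ¬T) ∧ (¬F ∧ (F ∧ F))) ∨ (¬¬F ∨ ((T ∧ F) ∨ ¬T))
  [3] (¬T ∧ (¬F ∧ (F ∧ F))) ∨ (¬¬F ∨ ((T ∧ F) ∨ ¬T))
  [4] (F ∧ (¬F ∧ (F ∧ F))) ∨ (¬¬F ∨ ((T ∧ F) ∨ ¬T))
  [5] F ∨ (¬¬F ∨ ((T ∧ F) ∨ ¬T))
  [6] ¬¬F ∨ ((T ∧ F) ∨ ¬T)
  [7] F ∨ ((T ∧ F) ∨ ¬T)
  [8] (T ∧ F) ∨ ¬T
  [9] F ∨ ¬T
  [10] ¬T
  [11] F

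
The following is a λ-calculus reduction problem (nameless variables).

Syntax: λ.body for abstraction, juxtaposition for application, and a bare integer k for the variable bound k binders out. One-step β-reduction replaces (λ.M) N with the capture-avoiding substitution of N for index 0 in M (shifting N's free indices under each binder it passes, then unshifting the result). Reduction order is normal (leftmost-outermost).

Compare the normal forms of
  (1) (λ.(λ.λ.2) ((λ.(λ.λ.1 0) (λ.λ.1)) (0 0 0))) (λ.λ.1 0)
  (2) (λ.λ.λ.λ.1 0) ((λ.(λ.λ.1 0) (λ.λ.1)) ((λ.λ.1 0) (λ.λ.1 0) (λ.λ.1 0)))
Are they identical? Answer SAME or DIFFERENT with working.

Term A:
  start: (λ.(λ.λ.2) ((λ.(λ.λ.1 0) (λ.λ.1)) (0 0 0))) (λ.λ.1 0)
  [1] (λ.λ.λ.λ.1 0) ((λ.(λ.λ.1 0) (λ.λ.1)) ((λ.λ.1 0) (λ.λ.1 0) (λ.λ.1 0)))
  [2] λ.λ.λ.1 0

Term B:
  start: (λ.λ.λ.λ.1 0) ((λ.(λ.λ.1 0) (λ.λ.1)) ((λ.λ.1 0) (λ.λ.1 0) (λ.λ.1 0)))
  [1] λ.λ.λ.1 0

Answer: SAME — A ⇓ λ.λ.λ.1 0, B ⇓ λ.λ.λ.1 0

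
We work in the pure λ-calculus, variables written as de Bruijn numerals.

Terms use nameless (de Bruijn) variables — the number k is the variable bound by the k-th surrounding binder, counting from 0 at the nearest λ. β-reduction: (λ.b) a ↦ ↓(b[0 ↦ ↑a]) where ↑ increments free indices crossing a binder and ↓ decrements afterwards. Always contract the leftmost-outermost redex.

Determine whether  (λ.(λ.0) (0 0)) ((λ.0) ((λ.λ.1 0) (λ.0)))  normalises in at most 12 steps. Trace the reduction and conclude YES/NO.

Answer: YES — reaches normal form λ.0 in 9 ≤ 12 steps

Derivation:
  start: (λ.(λ.0) (0 0)) ((λ.0) ((λ.λ.1 0) (λ.0)))
  step 1: (λ.0) ((λ.0) ((λ.λ.1 0) (λ.0)) ((λ.0) ((λ.λ.1 0) (λ.0))))
  step 2: (λ.0) ((λ.λ.1 0) (λ.0)) ((λ.0) ((λ.λ.1 0) (λ.0)))
  step 3: (λ.λ.1 0) (λ.0) ((λ.0) ((λ.λ.1 0) (λ.0)))
  step 4: (λ.(λ.0) 0) ((λ.0) ((λ.λ.1 0) (λ.0)))
  step 5: (λ.0) ((λ.0) ((λ.λ.1 0) (λ.0)))
  step 6: (λ.0) ((λ.λ.1 0) (λ.0))
  step 7: (λ.λ.1 0) (λ.0)
  step 8: λ.(λ.0) 0
  step 9: λ.0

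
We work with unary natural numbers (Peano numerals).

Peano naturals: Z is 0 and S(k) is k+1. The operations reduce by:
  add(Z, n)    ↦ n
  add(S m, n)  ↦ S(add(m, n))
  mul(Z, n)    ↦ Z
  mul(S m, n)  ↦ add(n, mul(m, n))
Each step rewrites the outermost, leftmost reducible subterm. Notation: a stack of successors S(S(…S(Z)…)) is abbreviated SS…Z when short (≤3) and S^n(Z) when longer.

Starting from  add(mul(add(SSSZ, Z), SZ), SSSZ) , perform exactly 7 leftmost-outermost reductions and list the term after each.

  start: add(mul(add(SSSZ, Z), SZ), SSSZ)
  [1] add(mul(S(add(SSZ, Z)), SZ), SSSZ)
  [2] add(add(SZ, mul(add(SSZ, Z), SZ)), SSSZ)
  [3] add(S(add(Z, mul(add(SSZ, Z), SZ))), SSSZ)
  [4] S(add(add(Z, mul(add(SSZ, Z), SZ)), SSSZ))
  [5] S(add(mul(add(SSZ, Z), SZ), SSSZ))
  [6] S(add(mul(S(add(SZ, Z)), SZ), SSSZ))
  [7] S(add(add(SZ, mul(add(SZ, Z), SZ)), SSSZ))

Answer: after 7 steps: S(add(add(SZ, mul(add(SZ, Z), SZ)), SSSZ))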